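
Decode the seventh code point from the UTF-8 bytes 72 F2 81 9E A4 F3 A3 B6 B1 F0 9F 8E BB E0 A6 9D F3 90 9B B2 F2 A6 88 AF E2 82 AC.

U+A622F

Offset 0: leading byte 0x72 = 01110010 → 1-byte char #1 = 72.
Offset 1: leading byte 0xF2 = 11110010 → 4-byte char #2 = F2 81 9E A4.
Offset 5: leading byte 0xF3 = 11110011 → 4-byte char #3 = F3 A3 B6 B1.
Offset 9: leading byte 0xF0 = 11110000 → 4-byte char #4 = F0 9F 8E BB.
Offset 13: leading byte 0xE0 = 11100000 → 3-byte char #5 = E0 A6 9D.
Offset 16: leading byte 0xF3 = 11110011 → 4-byte char #6 = F3 90 9B B2.
Offset 20: leading byte 0xF2 = 11110010 → 4-byte char #7 = F2 A6 88 AF.
Leading byte 0xF2 = 11110010 matches 11110xxx → 4-byte sequence.
Byte 1: 0xF2 = 11110010, payload 010 (3 bits).
Byte 2: 0xA6 = 10100110 (10xxxxxx ✓), payload 100110.
Byte 3: 0x88 = 10001000 (10xxxxxx ✓), payload 001000.
Byte 4: 0xAF = 10101111 (10xxxxxx ✓), payload 101111.
Concatenate: 010100110001000101111 = 0xA622F (21 bits → U+A622F).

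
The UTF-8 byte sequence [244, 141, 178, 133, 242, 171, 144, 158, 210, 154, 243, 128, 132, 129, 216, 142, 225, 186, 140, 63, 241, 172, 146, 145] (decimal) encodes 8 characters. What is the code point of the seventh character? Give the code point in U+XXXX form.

U+003F

Offset 0: leading byte 0xF4 = 11110100 → 4-byte char #1 = F4 8D B2 85.
Offset 4: leading byte 0xF2 = 11110010 → 4-byte char #2 = F2 AB 90 9E.
Offset 8: leading byte 0xD2 = 11010010 → 2-byte char #3 = D2 9A.
Offset 10: leading byte 0xF3 = 11110011 → 4-byte char #4 = F3 80 84 81.
Offset 14: leading byte 0xD8 = 11011000 → 2-byte char #5 = D8 8E.
Offset 16: leading byte 0xE1 = 11100001 → 3-byte char #6 = E1 BA 8C.
Offset 19: leading byte 0x3F = 00111111 → 1-byte char #7 = 3F.
Leading byte 0x3F = 00111111 matches 0xxxxxxx → 1-byte sequence.
Byte 1: 0x3F = 00111111, payload 0111111 (7 bits).
Concatenate: 0111111 = 0x3F (7 bits → U+003F).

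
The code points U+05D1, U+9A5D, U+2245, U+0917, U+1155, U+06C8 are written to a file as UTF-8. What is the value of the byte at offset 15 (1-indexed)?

0xDB

1-indexed offset 15 is 0-indexed offset 14.
U+05D1 → 2-byte form D7 91 at offsets 0–1.
U+9A5D → 3-byte form E9 A9 9D at offsets 2–4.
U+2245 → 3-byte form E2 89 85 at offsets 5–7.
U+0917 → 3-byte form E0 A4 97 at offsets 8–10.
U+1155 → 3-byte form E1 85 95 at offsets 11–13.
U+06C8 → 2-byte form DB 88 at offsets 14–15.
Offset 14 falls in char 6's range; it's byte 1 of DB 88 = 0xDB.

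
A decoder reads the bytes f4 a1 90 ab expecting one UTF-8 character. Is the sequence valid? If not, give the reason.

invalid (encodes a value above U+10FFFF)

Leading byte 0xF4 = 11110100 → 4-byte form.
Payload = 0x12142B, which exceeds U+10FFFF, the maximum Unicode code point. (Leading bytes F5–FF, or F4 followed by ≥ 0x90, are invalid.)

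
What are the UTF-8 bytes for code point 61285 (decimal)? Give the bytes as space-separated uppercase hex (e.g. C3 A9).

U+EF65 = 0xEF65 = 61285 decimal. In range U+0800–U+FFFF → 3-byte form: 1110xxxx 10xxxxxx 10xxxxxx.
Binary (16 bits): 1110111101100101.
Split 4+6+6: 1110 | 111101 | 100101.
Byte 1: 11101110 = 0xEE.
Byte 2: 10111101 = 0xBD.
Byte 3: 10100101 = 0xA5.

EE BD A5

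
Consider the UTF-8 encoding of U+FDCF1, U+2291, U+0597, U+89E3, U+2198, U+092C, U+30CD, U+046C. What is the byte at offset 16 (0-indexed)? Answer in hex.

U+FDCF1 → 4-byte form F3 BD B3 B1 at offsets 0–3.
U+2291 → 3-byte form E2 8A 91 at offsets 4–6.
U+0597 → 2-byte form D6 97 at offsets 7–8.
U+89E3 → 3-byte form E8 A7 A3 at offsets 9–11.
U+2198 → 3-byte form E2 86 98 at offsets 12–14.
U+092C → 3-byte form E0 A4 AC at offsets 15–17.
Offset 16 falls in char 6's range; it's byte 2 of E0 A4 AC = 0xA4.

0xA4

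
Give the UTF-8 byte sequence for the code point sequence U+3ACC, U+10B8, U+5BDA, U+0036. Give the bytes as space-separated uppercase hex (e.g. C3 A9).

E3 AB 8C E1 82 B8 E5 AF 9A 36

U+3ACC: 3-byte form → E3 AB 8C.
U+10B8: 3-byte form → E1 82 B8.
U+5BDA: 3-byte form → E5 AF 9A.
U+0036: 1-byte form → 36.
Concatenated (10 bytes): E3 AB 8C E1 82 B8 E5 AF 9A 36.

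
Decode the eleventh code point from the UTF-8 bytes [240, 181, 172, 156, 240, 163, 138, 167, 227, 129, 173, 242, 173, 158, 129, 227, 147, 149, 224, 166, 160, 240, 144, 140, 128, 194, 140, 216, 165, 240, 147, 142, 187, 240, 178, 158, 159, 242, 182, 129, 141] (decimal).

U+3279F

Offset 0: leading byte 0xF0 = 11110000 → 4-byte char #1 = F0 B5 AC 9C.
Offset 4: leading byte 0xF0 = 11110000 → 4-byte char #2 = F0 A3 8A A7.
Offset 8: leading byte 0xE3 = 11100011 → 3-byte char #3 = E3 81 AD.
Offset 11: leading byte 0xF2 = 11110010 → 4-byte char #4 = F2 AD 9E 81.
Offset 15: leading byte 0xE3 = 11100011 → 3-byte char #5 = E3 93 95.
Offset 18: leading byte 0xE0 = 11100000 → 3-byte char #6 = E0 A6 A0.
Offset 21: leading byte 0xF0 = 11110000 → 4-byte char #7 = F0 90 8C 80.
Offset 25: leading byte 0xC2 = 11000010 → 2-byte char #8 = C2 8C.
Offset 27: leading byte 0xD8 = 11011000 → 2-byte char #9 = D8 A5.
Offset 29: leading byte 0xF0 = 11110000 → 4-byte char #10 = F0 93 8E BB.
Offset 33: leading byte 0xF0 = 11110000 → 4-byte char #11 = F0 B2 9E 9F.
Leading byte 0xF0 = 11110000 matches 11110xxx → 4-byte sequence.
Byte 1: 0xF0 = 11110000, payload 000 (3 bits).
Byte 2: 0xB2 = 10110010 (10xxxxxx ✓), payload 110010.
Byte 3: 0x9E = 10011110 (10xxxxxx ✓), payload 011110.
Byte 4: 0x9F = 10011111 (10xxxxxx ✓), payload 011111.
Concatenate: 000110010011110011111 = 0x3279F (21 bits → U+3279F).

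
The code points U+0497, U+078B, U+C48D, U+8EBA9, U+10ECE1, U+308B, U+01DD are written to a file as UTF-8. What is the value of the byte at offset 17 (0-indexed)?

0x8B

U+0497 → 2-byte form D2 97 at offsets 0–1.
U+078B → 2-byte form DE 8B at offsets 2–3.
U+C48D → 3-byte form EC 92 8D at offsets 4–6.
U+8EBA9 → 4-byte form F2 8E AE A9 at offsets 7–10.
U+10ECE1 → 4-byte form F4 8E B3 A1 at offsets 11–14.
U+308B → 3-byte form E3 82 8B at offsets 15–17.
Offset 17 falls in char 6's range; it's byte 3 of E3 82 8B = 0x8B.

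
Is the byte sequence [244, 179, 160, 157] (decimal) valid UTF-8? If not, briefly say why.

Leading byte 0xF4 = 11110100 → 4-byte form.
Payload = 0x13381D, which exceeds U+10FFFF, the maximum Unicode code point. (Leading bytes F5–FF, or F4 followed by ≥ 0x90, are invalid.)

invalid (encodes a value above U+10FFFF)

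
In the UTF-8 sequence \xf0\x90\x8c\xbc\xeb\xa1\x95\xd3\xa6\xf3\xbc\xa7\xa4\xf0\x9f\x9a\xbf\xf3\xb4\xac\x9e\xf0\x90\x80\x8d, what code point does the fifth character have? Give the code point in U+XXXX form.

U+1F6BF

Offset 0: leading byte 0xF0 = 11110000 → 4-byte char #1 = F0 90 8C BC.
Offset 4: leading byte 0xEB = 11101011 → 3-byte char #2 = EB A1 95.
Offset 7: leading byte 0xD3 = 11010011 → 2-byte char #3 = D3 A6.
Offset 9: leading byte 0xF3 = 11110011 → 4-byte char #4 = F3 BC A7 A4.
Offset 13: leading byte 0xF0 = 11110000 → 4-byte char #5 = F0 9F 9A BF.
Leading byte 0xF0 = 11110000 matches 11110xxx → 4-byte sequence.
Byte 1: 0xF0 = 11110000, payload 000 (3 bits).
Byte 2: 0x9F = 10011111 (10xxxxxx ✓), payload 011111.
Byte 3: 0x9A = 10011010 (10xxxxxx ✓), payload 011010.
Byte 4: 0xBF = 10111111 (10xxxxxx ✓), payload 111111.
Concatenate: 000011111011010111111 = 0x1F6BF (21 bits → U+1F6BF).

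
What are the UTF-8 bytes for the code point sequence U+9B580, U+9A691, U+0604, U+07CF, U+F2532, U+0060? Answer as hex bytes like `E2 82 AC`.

F2 9B 96 80 F2 9A 9A 91 D8 84 DF 8F F3 B2 94 B2 60

U+9B580: 4-byte form → F2 9B 96 80.
U+9A691: 4-byte form → F2 9A 9A 91.
U+0604: 2-byte form → D8 84.
U+07CF: 2-byte form → DF 8F.
U+F2532: 4-byte form → F3 B2 94 B2.
U+0060: 1-byte form → 60.
Concatenated (17 bytes): F2 9B 96 80 F2 9A 9A 91 D8 84 DF 8F F3 B2 94 B2 60.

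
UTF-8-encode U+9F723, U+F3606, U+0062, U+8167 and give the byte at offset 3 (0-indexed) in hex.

0xA3

U+9F723 → 4-byte form F2 9F 9C A3 at offsets 0–3.
Offset 3 falls in char 1's range; it's byte 4 of F2 9F 9C A3 = 0xA3.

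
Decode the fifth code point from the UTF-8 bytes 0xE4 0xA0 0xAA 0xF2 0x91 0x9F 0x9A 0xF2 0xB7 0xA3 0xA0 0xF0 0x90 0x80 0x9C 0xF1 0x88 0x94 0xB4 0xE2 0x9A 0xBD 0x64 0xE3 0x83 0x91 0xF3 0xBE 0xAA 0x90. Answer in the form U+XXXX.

U+48534

Offset 0: leading byte 0xE4 = 11100100 → 3-byte char #1 = E4 A0 AA.
Offset 3: leading byte 0xF2 = 11110010 → 4-byte char #2 = F2 91 9F 9A.
Offset 7: leading byte 0xF2 = 11110010 → 4-byte char #3 = F2 B7 A3 A0.
Offset 11: leading byte 0xF0 = 11110000 → 4-byte char #4 = F0 90 80 9C.
Offset 15: leading byte 0xF1 = 11110001 → 4-byte char #5 = F1 88 94 B4.
Leading byte 0xF1 = 11110001 matches 11110xxx → 4-byte sequence.
Byte 1: 0xF1 = 11110001, payload 001 (3 bits).
Byte 2: 0x88 = 10001000 (10xxxxxx ✓), payload 001000.
Byte 3: 0x94 = 10010100 (10xxxxxx ✓), payload 010100.
Byte 4: 0xB4 = 10110100 (10xxxxxx ✓), payload 110100.
Concatenate: 001001000010100110100 = 0x48534 (21 bits → U+48534).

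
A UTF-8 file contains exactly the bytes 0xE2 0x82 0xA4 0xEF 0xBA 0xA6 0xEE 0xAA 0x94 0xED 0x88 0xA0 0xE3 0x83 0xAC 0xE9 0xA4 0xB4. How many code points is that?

6

Byte at offset 0: 0xE2 = 11100010 → 3-byte char (#1). Advance 3.
Byte at offset 3: 0xEF = 11101111 → 3-byte char (#2). Advance 3.
Byte at offset 6: 0xEE = 11101110 → 3-byte char (#3). Advance 3.
Byte at offset 9: 0xED = 11101101 → 3-byte char (#4). Advance 3.
Byte at offset 12: 0xE3 = 11100011 → 3-byte char (#5). Advance 3.
Byte at offset 15: 0xE9 = 11101001 → 3-byte char (#6). Advance 3.
Reached end at offset 18 after 6 code points.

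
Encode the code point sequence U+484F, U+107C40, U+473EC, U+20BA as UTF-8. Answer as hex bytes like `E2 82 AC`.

E4 A1 8F F4 87 B1 80 F1 87 8F AC E2 82 BA

U+484F: 3-byte form → E4 A1 8F.
U+107C40: 4-byte form → F4 87 B1 80.
U+473EC: 4-byte form → F1 87 8F AC.
U+20BA: 3-byte form → E2 82 BA.
Concatenated (14 bytes): E4 A1 8F F4 87 B1 80 F1 87 8F AC E2 82 BA.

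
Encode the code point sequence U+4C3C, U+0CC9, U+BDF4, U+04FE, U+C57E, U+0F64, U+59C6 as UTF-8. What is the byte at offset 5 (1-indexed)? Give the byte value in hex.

0xB3

1-indexed offset 5 is 0-indexed offset 4.
U+4C3C → 3-byte form E4 B0 BC at offsets 0–2.
U+0CC9 → 3-byte form E0 B3 89 at offsets 3–5.
Offset 4 falls in char 2's range; it's byte 2 of E0 B3 89 = 0xB3.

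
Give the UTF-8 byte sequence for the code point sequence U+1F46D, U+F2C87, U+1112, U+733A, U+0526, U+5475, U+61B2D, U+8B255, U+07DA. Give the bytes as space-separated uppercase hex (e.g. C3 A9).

F0 9F 91 AD F3 B2 B2 87 E1 84 92 E7 8C BA D4 A6 E5 91 B5 F1 A1 AC AD F2 8B 89 95 DF 9A

U+1F46D: 4-byte form → F0 9F 91 AD.
U+F2C87: 4-byte form → F3 B2 B2 87.
U+1112: 3-byte form → E1 84 92.
U+733A: 3-byte form → E7 8C BA.
U+0526: 2-byte form → D4 A6.
U+5475: 3-byte form → E5 91 B5.
U+61B2D: 4-byte form → F1 A1 AC AD.
U+8B255: 4-byte form → F2 8B 89 95.
U+07DA: 2-byte form → DF 9A.
Concatenated (29 bytes): F0 9F 91 AD F3 B2 B2 87 E1 84 92 E7 8C BA D4 A6 E5 91 B5 F1 A1 AC AD F2 8B 89 95 DF 9A.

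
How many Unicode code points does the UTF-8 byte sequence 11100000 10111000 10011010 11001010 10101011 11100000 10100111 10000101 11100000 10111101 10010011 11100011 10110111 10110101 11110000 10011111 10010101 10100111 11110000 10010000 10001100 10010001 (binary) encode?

7

Byte at offset 0: 0xE0 = 11100000 → 3-byte char (#1). Advance 3.
Byte at offset 3: 0xCA = 11001010 → 2-byte char (#2). Advance 2.
Byte at offset 5: 0xE0 = 11100000 → 3-byte char (#3). Advance 3.
Byte at offset 8: 0xE0 = 11100000 → 3-byte char (#4). Advance 3.
Byte at offset 11: 0xE3 = 11100011 → 3-byte char (#5). Advance 3.
Byte at offset 14: 0xF0 = 11110000 → 4-byte char (#6). Advance 4.
Byte at offset 18: 0xF0 = 11110000 → 4-byte char (#7). Advance 4.
Reached end at offset 22 after 7 code points.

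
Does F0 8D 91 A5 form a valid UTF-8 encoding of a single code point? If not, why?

invalid (overlong encoding)

Leading byte 0xF0 = 11110000 → 4-byte form.
Continuation bytes all match 10xxxxxx. Payload decodes to 0xD465.
But 0xD465 < 0x10000, the minimum for a 4-byte sequence — this is an overlong encoding.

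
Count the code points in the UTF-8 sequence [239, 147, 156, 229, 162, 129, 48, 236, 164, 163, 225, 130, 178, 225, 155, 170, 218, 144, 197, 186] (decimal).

Byte at offset 0: 0xEF = 11101111 → 3-byte char (#1). Advance 3.
Byte at offset 3: 0xE5 = 11100101 → 3-byte char (#2). Advance 3.
Byte at offset 6: 0x30 = 00110000 → 1-byte char (#3). Advance 1.
Byte at offset 7: 0xEC = 11101100 → 3-byte char (#4). Advance 3.
Byte at offset 10: 0xE1 = 11100001 → 3-byte char (#5). Advance 3.
Byte at offset 13: 0xE1 = 11100001 → 3-byte char (#6). Advance 3.
Byte at offset 16: 0xDA = 11011010 → 2-byte char (#7). Advance 2.
Byte at offset 18: 0xC5 = 11000101 → 2-byte char (#8). Advance 2.
Reached end at offset 20 after 8 code points.

8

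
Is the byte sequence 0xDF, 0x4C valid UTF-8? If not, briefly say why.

Leading byte 0xDF = 11011111 → 2-byte form.
Byte 2 is 0x4C = 01001100, which is not 10xxxxxx — expected a continuation byte.

invalid (non-continuation byte where continuation expected)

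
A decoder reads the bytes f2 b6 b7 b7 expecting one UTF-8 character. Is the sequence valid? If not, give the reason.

Leading byte 0xF2 = 11110010 → 4-byte form.
Continuation bytes 0xB6=10110110, 0xB7=10110111, 0xB7=10110111 all match 10xxxxxx.
Decoded value 0xB6DF7 is ≥ 0x10000 (shortest form) and not a surrogate.

valid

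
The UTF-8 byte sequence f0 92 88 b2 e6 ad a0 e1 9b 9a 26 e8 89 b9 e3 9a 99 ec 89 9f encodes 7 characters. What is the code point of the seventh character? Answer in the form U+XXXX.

Offset 0: leading byte 0xF0 = 11110000 → 4-byte char #1 = F0 92 88 B2.
Offset 4: leading byte 0xE6 = 11100110 → 3-byte char #2 = E6 AD A0.
Offset 7: leading byte 0xE1 = 11100001 → 3-byte char #3 = E1 9B 9A.
Offset 10: leading byte 0x26 = 00100110 → 1-byte char #4 = 26.
Offset 11: leading byte 0xE8 = 11101000 → 3-byte char #5 = E8 89 B9.
Offset 14: leading byte 0xE3 = 11100011 → 3-byte char #6 = E3 9A 99.
Offset 17: leading byte 0xEC = 11101100 → 3-byte char #7 = EC 89 9F.
Leading byte 0xEC = 11101100 matches 1110xxxx → 3-byte sequence.
Byte 1: 0xEC = 11101100, payload 1100 (4 bits).
Byte 2: 0x89 = 10001001 (10xxxxxx ✓), payload 001001.
Byte 3: 0x9F = 10011111 (10xxxxxx ✓), payload 011111.
Concatenate: 1100001001011111 = 0xC25F (16 bits → U+C25F).

U+C25F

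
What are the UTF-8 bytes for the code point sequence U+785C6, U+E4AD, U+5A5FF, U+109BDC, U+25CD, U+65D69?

F1 B8 97 86 EE 92 AD F1 9A 97 BF F4 89 AF 9C E2 97 8D F1 A5 B5 A9

U+785C6: 4-byte form → F1 B8 97 86.
U+E4AD: 3-byte form → EE 92 AD.
U+5A5FF: 4-byte form → F1 9A 97 BF.
U+109BDC: 4-byte form → F4 89 AF 9C.
U+25CD: 3-byte form → E2 97 8D.
U+65D69: 4-byte form → F1 A5 B5 A9.
Concatenated (22 bytes): F1 B8 97 86 EE 92 AD F1 9A 97 BF F4 89 AF 9C E2 97 8D F1 A5 B5 A9.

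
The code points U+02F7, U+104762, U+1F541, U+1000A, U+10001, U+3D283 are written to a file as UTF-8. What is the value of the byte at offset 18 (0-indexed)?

U+02F7 → 2-byte form CB B7 at offsets 0–1.
U+104762 → 4-byte form F4 84 9D A2 at offsets 2–5.
U+1F541 → 4-byte form F0 9F 95 81 at offsets 6–9.
U+1000A → 4-byte form F0 90 80 8A at offsets 10–13.
U+10001 → 4-byte form F0 90 80 81 at offsets 14–17.
U+3D283 → 4-byte form F0 BD 8A 83 at offsets 18–21.
Offset 18 falls in char 6's range; it's byte 1 of F0 BD 8A 83 = 0xF0.

0xF0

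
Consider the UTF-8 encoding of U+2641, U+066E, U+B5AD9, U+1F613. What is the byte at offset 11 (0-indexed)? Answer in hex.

0x98

U+2641 → 3-byte form E2 99 81 at offsets 0–2.
U+066E → 2-byte form D9 AE at offsets 3–4.
U+B5AD9 → 4-byte form F2 B5 AB 99 at offsets 5–8.
U+1F613 → 4-byte form F0 9F 98 93 at offsets 9–12.
Offset 11 falls in char 4's range; it's byte 3 of F0 9F 98 93 = 0x98.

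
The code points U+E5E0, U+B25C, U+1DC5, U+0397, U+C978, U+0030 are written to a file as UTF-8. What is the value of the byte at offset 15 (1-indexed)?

1-indexed offset 15 is 0-indexed offset 14.
U+E5E0 → 3-byte form EE 97 A0 at offsets 0–2.
U+B25C → 3-byte form EB 89 9C at offsets 3–5.
U+1DC5 → 3-byte form E1 B7 85 at offsets 6–8.
U+0397 → 2-byte form CE 97 at offsets 9–10.
U+C978 → 3-byte form EC A5 B8 at offsets 11–13.
U+0030 → 1-byte form 30 at offsets 14–14.
Offset 14 falls in char 6's range; it's byte 1 of 30 = 0x30.

0x30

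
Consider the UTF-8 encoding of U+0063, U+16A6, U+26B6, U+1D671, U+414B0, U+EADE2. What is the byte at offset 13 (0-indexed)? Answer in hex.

0x92

U+0063 → 1-byte form 63 at offsets 0–0.
U+16A6 → 3-byte form E1 9A A6 at offsets 1–3.
U+26B6 → 3-byte form E2 9A B6 at offsets 4–6.
U+1D671 → 4-byte form F0 9D 99 B1 at offsets 7–10.
U+414B0 → 4-byte form F1 81 92 B0 at offsets 11–14.
Offset 13 falls in char 5's range; it's byte 3 of F1 81 92 B0 = 0x92.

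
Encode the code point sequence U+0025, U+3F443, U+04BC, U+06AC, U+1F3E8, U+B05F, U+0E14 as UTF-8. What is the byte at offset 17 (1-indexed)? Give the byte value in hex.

1-indexed offset 17 is 0-indexed offset 16.
U+0025 → 1-byte form 25 at offsets 0–0.
U+3F443 → 4-byte form F0 BF 91 83 at offsets 1–4.
U+04BC → 2-byte form D2 BC at offsets 5–6.
U+06AC → 2-byte form DA AC at offsets 7–8.
U+1F3E8 → 4-byte form F0 9F 8F A8 at offsets 9–12.
U+B05F → 3-byte form EB 81 9F at offsets 13–15.
U+0E14 → 3-byte form E0 B8 94 at offsets 16–18.
Offset 16 falls in char 7's range; it's byte 1 of E0 B8 94 = 0xE0.

0xE0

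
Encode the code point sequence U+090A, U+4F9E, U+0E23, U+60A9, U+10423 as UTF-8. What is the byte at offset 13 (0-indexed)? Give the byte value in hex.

U+090A → 3-byte form E0 A4 8A at offsets 0–2.
U+4F9E → 3-byte form E4 BE 9E at offsets 3–5.
U+0E23 → 3-byte form E0 B8 A3 at offsets 6–8.
U+60A9 → 3-byte form E6 82 A9 at offsets 9–11.
U+10423 → 4-byte form F0 90 90 A3 at offsets 12–15.
Offset 13 falls in char 5's range; it's byte 2 of F0 90 90 A3 = 0x90.

0x90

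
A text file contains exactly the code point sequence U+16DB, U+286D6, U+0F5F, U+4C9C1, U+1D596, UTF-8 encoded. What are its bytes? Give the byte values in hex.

E1 9B 9B F0 A8 9B 96 E0 BD 9F F1 8C A7 81 F0 9D 96 96

U+16DB: 3-byte form → E1 9B 9B.
U+286D6: 4-byte form → F0 A8 9B 96.
U+0F5F: 3-byte form → E0 BD 9F.
U+4C9C1: 4-byte form → F1 8C A7 81.
U+1D596: 4-byte form → F0 9D 96 96.
Concatenated (18 bytes): E1 9B 9B F0 A8 9B 96 E0 BD 9F F1 8C A7 81 F0 9D 96 96.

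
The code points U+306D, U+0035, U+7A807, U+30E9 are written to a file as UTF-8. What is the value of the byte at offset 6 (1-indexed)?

0xBA

1-indexed offset 6 is 0-indexed offset 5.
U+306D → 3-byte form E3 81 AD at offsets 0–2.
U+0035 → 1-byte form 35 at offsets 3–3.
U+7A807 → 4-byte form F1 BA A0 87 at offsets 4–7.
Offset 5 falls in char 3's range; it's byte 2 of F1 BA A0 87 = 0xBA.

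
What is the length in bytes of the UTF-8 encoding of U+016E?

2

U+016E = 0x16E. UTF-8 uses 1 byte below 0x80, 2 below 0x800, 3 below 0x10000, 4 up to 0x10FFFF. 0x16E is in U+0080–U+07FF → 2 bytes.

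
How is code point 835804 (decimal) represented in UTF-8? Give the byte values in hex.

F3 8C 83 9C

U+CC0DC = 0xCC0DC = 835804 decimal. In range U+10000–U+10FFFF → 4-byte form: 11110xxx 10xxxxxx 10xxxxxx 10xxxxxx.
Binary (21 bits): 011001100000011011100.
Split 3+6+6+6: 011 | 001100 | 000011 | 011100.
Byte 1: 11110011 = 0xF3.
Byte 2: 10001100 = 0x8C.
Byte 3: 10000011 = 0x83.
Byte 4: 10011100 = 0x9C.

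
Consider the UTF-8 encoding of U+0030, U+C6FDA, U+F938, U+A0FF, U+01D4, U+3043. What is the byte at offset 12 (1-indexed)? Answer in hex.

0xC7

1-indexed offset 12 is 0-indexed offset 11.
U+0030 → 1-byte form 30 at offsets 0–0.
U+C6FDA → 4-byte form F3 86 BF 9A at offsets 1–4.
U+F938 → 3-byte form EF A4 B8 at offsets 5–7.
U+A0FF → 3-byte form EA 83 BF at offsets 8–10.
U+01D4 → 2-byte form C7 94 at offsets 11–12.
Offset 11 falls in char 5's range; it's byte 1 of C7 94 = 0xC7.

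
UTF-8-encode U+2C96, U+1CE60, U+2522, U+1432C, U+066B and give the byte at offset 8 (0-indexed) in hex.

0x94

U+2C96 → 3-byte form E2 B2 96 at offsets 0–2.
U+1CE60 → 4-byte form F0 9C B9 A0 at offsets 3–6.
U+2522 → 3-byte form E2 94 A2 at offsets 7–9.
Offset 8 falls in char 3's range; it's byte 2 of E2 94 A2 = 0x94.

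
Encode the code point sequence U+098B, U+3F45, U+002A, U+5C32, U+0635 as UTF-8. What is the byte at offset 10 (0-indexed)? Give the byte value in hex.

0xD8

U+098B → 3-byte form E0 A6 8B at offsets 0–2.
U+3F45 → 3-byte form E3 BD 85 at offsets 3–5.
U+002A → 1-byte form 2A at offsets 6–6.
U+5C32 → 3-byte form E5 B0 B2 at offsets 7–9.
U+0635 → 2-byte form D8 B5 at offsets 10–11.
Offset 10 falls in char 5's range; it's byte 1 of D8 B5 = 0xD8.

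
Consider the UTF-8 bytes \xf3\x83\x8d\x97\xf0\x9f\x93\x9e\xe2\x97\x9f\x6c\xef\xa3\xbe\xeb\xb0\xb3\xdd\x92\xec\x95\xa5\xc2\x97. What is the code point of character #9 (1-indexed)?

U+0097

Offset 0: leading byte 0xF3 = 11110011 → 4-byte char #1 = F3 83 8D 97.
Offset 4: leading byte 0xF0 = 11110000 → 4-byte char #2 = F0 9F 93 9E.
Offset 8: leading byte 0xE2 = 11100010 → 3-byte char #3 = E2 97 9F.
Offset 11: leading byte 0x6C = 01101100 → 1-byte char #4 = 6C.
Offset 12: leading byte 0xEF = 11101111 → 3-byte char #5 = EF A3 BE.
Offset 15: leading byte 0xEB = 11101011 → 3-byte char #6 = EB B0 B3.
Offset 18: leading byte 0xDD = 11011101 → 2-byte char #7 = DD 92.
Offset 20: leading byte 0xEC = 11101100 → 3-byte char #8 = EC 95 A5.
Offset 23: leading byte 0xC2 = 11000010 → 2-byte char #9 = C2 97.
Leading byte 0xC2 = 11000010 matches 110xxxxx → 2-byte sequence.
Byte 1: 0xC2 = 11000010, payload 00010 (5 bits).
Byte 2: 0x97 = 10010111 (10xxxxxx ✓), payload 010111.
Concatenate: 00010010111 = 0x97 (11 bits → U+0097).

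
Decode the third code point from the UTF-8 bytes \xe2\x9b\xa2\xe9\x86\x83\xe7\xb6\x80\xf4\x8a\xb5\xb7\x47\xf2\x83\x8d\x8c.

U+7D80

Offset 0: leading byte 0xE2 = 11100010 → 3-byte char #1 = E2 9B A2.
Offset 3: leading byte 0xE9 = 11101001 → 3-byte char #2 = E9 86 83.
Offset 6: leading byte 0xE7 = 11100111 → 3-byte char #3 = E7 B6 80.
Leading byte 0xE7 = 11100111 matches 1110xxxx → 3-byte sequence.
Byte 1: 0xE7 = 11100111, payload 0111 (4 bits).
Byte 2: 0xB6 = 10110110 (10xxxxxx ✓), payload 110110.
Byte 3: 0x80 = 10000000 (10xxxxxx ✓), payload 000000.
Concatenate: 0111110110000000 = 0x7D80 (16 bits → U+7D80).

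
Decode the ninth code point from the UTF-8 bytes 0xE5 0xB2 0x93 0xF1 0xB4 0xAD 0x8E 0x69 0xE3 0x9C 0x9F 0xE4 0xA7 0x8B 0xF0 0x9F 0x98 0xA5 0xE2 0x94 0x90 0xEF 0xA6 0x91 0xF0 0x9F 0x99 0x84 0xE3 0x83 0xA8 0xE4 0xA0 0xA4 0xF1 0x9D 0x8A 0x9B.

Offset 0: leading byte 0xE5 = 11100101 → 3-byte char #1 = E5 B2 93.
Offset 3: leading byte 0xF1 = 11110001 → 4-byte char #2 = F1 B4 AD 8E.
Offset 7: leading byte 0x69 = 01101001 → 1-byte char #3 = 69.
Offset 8: leading byte 0xE3 = 11100011 → 3-byte char #4 = E3 9C 9F.
Offset 11: leading byte 0xE4 = 11100100 → 3-byte char #5 = E4 A7 8B.
Offset 14: leading byte 0xF0 = 11110000 → 4-byte char #6 = F0 9F 98 A5.
Offset 18: leading byte 0xE2 = 11100010 → 3-byte char #7 = E2 94 90.
Offset 21: leading byte 0xEF = 11101111 → 3-byte char #8 = EF A6 91.
Offset 24: leading byte 0xF0 = 11110000 → 4-byte char #9 = F0 9F 99 84.
Leading byte 0xF0 = 11110000 matches 11110xxx → 4-byte sequence.
Byte 1: 0xF0 = 11110000, payload 000 (3 bits).
Byte 2: 0x9F = 10011111 (10xxxxxx ✓), payload 011111.
Byte 3: 0x99 = 10011001 (10xxxxxx ✓), payload 011001.
Byte 4: 0x84 = 10000100 (10xxxxxx ✓), payload 000100.
Concatenate: 000011111011001000100 = 0x1F644 (21 bits → U+1F644).

U+1F644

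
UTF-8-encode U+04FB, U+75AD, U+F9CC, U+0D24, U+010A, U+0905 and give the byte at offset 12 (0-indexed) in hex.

0x8A

U+04FB → 2-byte form D3 BB at offsets 0–1.
U+75AD → 3-byte form E7 96 AD at offsets 2–4.
U+F9CC → 3-byte form EF A7 8C at offsets 5–7.
U+0D24 → 3-byte form E0 B4 A4 at offsets 8–10.
U+010A → 2-byte form C4 8A at offsets 11–12.
Offset 12 falls in char 5's range; it's byte 2 of C4 8A = 0x8A.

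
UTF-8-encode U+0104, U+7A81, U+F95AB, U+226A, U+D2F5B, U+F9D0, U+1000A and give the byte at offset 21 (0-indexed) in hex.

0x80

U+0104 → 2-byte form C4 84 at offsets 0–1.
U+7A81 → 3-byte form E7 AA 81 at offsets 2–4.
U+F95AB → 4-byte form F3 B9 96 AB at offsets 5–8.
U+226A → 3-byte form E2 89 AA at offsets 9–11.
U+D2F5B → 4-byte form F3 92 BD 9B at offsets 12–15.
U+F9D0 → 3-byte form EF A7 90 at offsets 16–18.
U+1000A → 4-byte form F0 90 80 8A at offsets 19–22.
Offset 21 falls in char 7's range; it's byte 3 of F0 90 80 8A = 0x80.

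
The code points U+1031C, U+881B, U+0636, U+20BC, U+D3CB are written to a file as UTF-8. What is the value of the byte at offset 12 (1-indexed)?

1-indexed offset 12 is 0-indexed offset 11.
U+1031C → 4-byte form F0 90 8C 9C at offsets 0–3.
U+881B → 3-byte form E8 A0 9B at offsets 4–6.
U+0636 → 2-byte form D8 B6 at offsets 7–8.
U+20BC → 3-byte form E2 82 BC at offsets 9–11.
Offset 11 falls in char 4's range; it's byte 3 of E2 82 BC = 0xBC.

0xBC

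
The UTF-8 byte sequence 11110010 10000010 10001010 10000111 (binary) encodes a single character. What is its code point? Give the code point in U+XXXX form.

Leading byte 0xF2 = 11110010 matches 11110xxx → 4-byte sequence.
Byte 1: 0xF2 = 11110010, payload 010 (3 bits).
Byte 2: 0x82 = 10000010 (10xxxxxx ✓), payload 000010.
Byte 3: 0x8A = 10001010 (10xxxxxx ✓), payload 001010.
Byte 4: 0x87 = 10000111 (10xxxxxx ✓), payload 000111.
Concatenate: 010000010001010000111 = 0x82287 (21 bits → U+82287).

U+82287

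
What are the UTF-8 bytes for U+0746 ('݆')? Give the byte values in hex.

DD 86

U+0746 = 0x746 = 1862 decimal. In range U+0080–U+07FF → 2-byte form: 110xxxxx 10xxxxxx.
Binary (11 bits): 11101000110.
Split 5+6: 11101 | 000110.
Byte 1: 11011101 = 0xDD.
Byte 2: 10000110 = 0x86.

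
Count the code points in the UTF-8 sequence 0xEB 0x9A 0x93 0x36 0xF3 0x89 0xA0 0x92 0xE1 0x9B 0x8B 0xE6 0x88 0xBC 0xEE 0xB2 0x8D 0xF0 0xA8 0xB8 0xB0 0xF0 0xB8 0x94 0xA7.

Byte at offset 0: 0xEB = 11101011 → 3-byte char (#1). Advance 3.
Byte at offset 3: 0x36 = 00110110 → 1-byte char (#2). Advance 1.
Byte at offset 4: 0xF3 = 11110011 → 4-byte char (#3). Advance 4.
Byte at offset 8: 0xE1 = 11100001 → 3-byte char (#4). Advance 3.
Byte at offset 11: 0xE6 = 11100110 → 3-byte char (#5). Advance 3.
Byte at offset 14: 0xEE = 11101110 → 3-byte char (#6). Advance 3.
Byte at offset 17: 0xF0 = 11110000 → 4-byte char (#7). Advance 4.
Byte at offset 21: 0xF0 = 11110000 → 4-byte char (#8). Advance 4.
Reached end at offset 25 after 8 code points.

8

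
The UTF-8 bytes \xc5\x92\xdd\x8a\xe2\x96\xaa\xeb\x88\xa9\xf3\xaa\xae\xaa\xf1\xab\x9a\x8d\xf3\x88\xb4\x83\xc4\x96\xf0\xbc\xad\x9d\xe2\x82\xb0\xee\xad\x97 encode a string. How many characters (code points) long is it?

Byte at offset 0: 0xC5 = 11000101 → 2-byte char (#1). Advance 2.
Byte at offset 2: 0xDD = 11011101 → 2-byte char (#2). Advance 2.
Byte at offset 4: 0xE2 = 11100010 → 3-byte char (#3). Advance 3.
Byte at offset 7: 0xEB = 11101011 → 3-byte char (#4). Advance 3.
Byte at offset 10: 0xF3 = 11110011 → 4-byte char (#5). Advance 4.
Byte at offset 14: 0xF1 = 11110001 → 4-byte char (#6). Advance 4.
Byte at offset 18: 0xF3 = 11110011 → 4-byte char (#7). Advance 4.
Byte at offset 22: 0xC4 = 11000100 → 2-byte char (#8). Advance 2.
Byte at offset 24: 0xF0 = 11110000 → 4-byte char (#9). Advance 4.
Byte at offset 28: 0xE2 = 11100010 → 3-byte char (#10). Advance 3.
Byte at offset 31: 0xEE = 11101110 → 3-byte char (#11). Advance 3.
Reached end at offset 34 after 11 code points.

11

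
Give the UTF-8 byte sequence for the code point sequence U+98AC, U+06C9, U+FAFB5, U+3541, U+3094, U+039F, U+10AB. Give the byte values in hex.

U+98AC: 3-byte form → E9 A2 AC.
U+06C9: 2-byte form → DB 89.
U+FAFB5: 4-byte form → F3 BA BE B5.
U+3541: 3-byte form → E3 95 81.
U+3094: 3-byte form → E3 82 94.
U+039F: 2-byte form → CE 9F.
U+10AB: 3-byte form → E1 82 AB.
Concatenated (20 bytes): E9 A2 AC DB 89 F3 BA BE B5 E3 95 81 E3 82 94 CE 9F E1 82 AB.

E9 A2 AC DB 89 F3 BA BE B5 E3 95 81 E3 82 94 CE 9F E1 82 AB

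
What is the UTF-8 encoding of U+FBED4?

F3 BB BB 94

U+FBED4 = 0xFBED4 = 1031892 decimal. In range U+10000–U+10FFFF → 4-byte form: 11110xxx 10xxxxxx 10xxxxxx 10xxxxxx.
Binary (21 bits): 011111011111011010100.
Split 3+6+6+6: 011 | 111011 | 111011 | 010100.
Byte 1: 11110011 = 0xF3.
Byte 2: 10111011 = 0xBB.
Byte 3: 10111011 = 0xBB.
Byte 4: 10010100 = 0x94.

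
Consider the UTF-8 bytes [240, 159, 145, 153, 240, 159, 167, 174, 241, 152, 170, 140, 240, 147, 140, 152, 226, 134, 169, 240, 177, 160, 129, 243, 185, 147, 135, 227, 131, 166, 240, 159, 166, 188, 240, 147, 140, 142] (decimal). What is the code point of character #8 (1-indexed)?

Offset 0: leading byte 0xF0 = 11110000 → 4-byte char #1 = F0 9F 91 99.
Offset 4: leading byte 0xF0 = 11110000 → 4-byte char #2 = F0 9F A7 AE.
Offset 8: leading byte 0xF1 = 11110001 → 4-byte char #3 = F1 98 AA 8C.
Offset 12: leading byte 0xF0 = 11110000 → 4-byte char #4 = F0 93 8C 98.
Offset 16: leading byte 0xE2 = 11100010 → 3-byte char #5 = E2 86 A9.
Offset 19: leading byte 0xF0 = 11110000 → 4-byte char #6 = F0 B1 A0 81.
Offset 23: leading byte 0xF3 = 11110011 → 4-byte char #7 = F3 B9 93 87.
Offset 27: leading byte 0xE3 = 11100011 → 3-byte char #8 = E3 83 A6.
Leading byte 0xE3 = 11100011 matches 1110xxxx → 3-byte sequence.
Byte 1: 0xE3 = 11100011, payload 0011 (4 bits).
Byte 2: 0x83 = 10000011 (10xxxxxx ✓), payload 000011.
Byte 3: 0xA6 = 10100110 (10xxxxxx ✓), payload 100110.
Concatenate: 0011000011100110 = 0x30E6 (16 bits → U+30E6).

U+30E6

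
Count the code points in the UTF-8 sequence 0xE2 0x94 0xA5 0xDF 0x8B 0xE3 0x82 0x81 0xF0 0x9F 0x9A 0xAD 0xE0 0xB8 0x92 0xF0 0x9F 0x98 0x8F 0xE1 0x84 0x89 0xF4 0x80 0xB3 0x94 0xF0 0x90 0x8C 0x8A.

Byte at offset 0: 0xE2 = 11100010 → 3-byte char (#1). Advance 3.
Byte at offset 3: 0xDF = 11011111 → 2-byte char (#2). Advance 2.
Byte at offset 5: 0xE3 = 11100011 → 3-byte char (#3). Advance 3.
Byte at offset 8: 0xF0 = 11110000 → 4-byte char (#4). Advance 4.
Byte at offset 12: 0xE0 = 11100000 → 3-byte char (#5). Advance 3.
Byte at offset 15: 0xF0 = 11110000 → 4-byte char (#6). Advance 4.
Byte at offset 19: 0xE1 = 11100001 → 3-byte char (#7). Advance 3.
Byte at offset 22: 0xF4 = 11110100 → 4-byte char (#8). Advance 4.
Byte at offset 26: 0xF0 = 11110000 → 4-byte char (#9). Advance 4.
Reached end at offset 30 after 9 code points.

9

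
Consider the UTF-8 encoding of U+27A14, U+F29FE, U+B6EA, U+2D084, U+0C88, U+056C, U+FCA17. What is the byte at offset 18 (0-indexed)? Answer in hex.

0xD5

U+27A14 → 4-byte form F0 A7 A8 94 at offsets 0–3.
U+F29FE → 4-byte form F3 B2 A7 BE at offsets 4–7.
U+B6EA → 3-byte form EB 9B AA at offsets 8–10.
U+2D084 → 4-byte form F0 AD 82 84 at offsets 11–14.
U+0C88 → 3-byte form E0 B2 88 at offsets 15–17.
U+056C → 2-byte form D5 AC at offsets 18–19.
Offset 18 falls in char 6's range; it's byte 1 of D5 AC = 0xD5.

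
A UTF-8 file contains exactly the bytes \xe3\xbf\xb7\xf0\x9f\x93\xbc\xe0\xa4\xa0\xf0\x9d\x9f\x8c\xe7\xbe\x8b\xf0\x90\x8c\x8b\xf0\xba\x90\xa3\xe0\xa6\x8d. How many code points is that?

Byte at offset 0: 0xE3 = 11100011 → 3-byte char (#1). Advance 3.
Byte at offset 3: 0xF0 = 11110000 → 4-byte char (#2). Advance 4.
Byte at offset 7: 0xE0 = 11100000 → 3-byte char (#3). Advance 3.
Byte at offset 10: 0xF0 = 11110000 → 4-byte char (#4). Advance 4.
Byte at offset 14: 0xE7 = 11100111 → 3-byte char (#5). Advance 3.
Byte at offset 17: 0xF0 = 11110000 → 4-byte char (#6). Advance 4.
Byte at offset 21: 0xF0 = 11110000 → 4-byte char (#7). Advance 4.
Byte at offset 25: 0xE0 = 11100000 → 3-byte char (#8). Advance 3.
Reached end at offset 28 after 8 code points.

8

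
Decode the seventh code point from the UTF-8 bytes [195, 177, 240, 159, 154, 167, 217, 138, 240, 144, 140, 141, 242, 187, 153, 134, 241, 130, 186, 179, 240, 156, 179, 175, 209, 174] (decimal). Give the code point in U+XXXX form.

Offset 0: leading byte 0xC3 = 11000011 → 2-byte char #1 = C3 B1.
Offset 2: leading byte 0xF0 = 11110000 → 4-byte char #2 = F0 9F 9A A7.
Offset 6: leading byte 0xD9 = 11011001 → 2-byte char #3 = D9 8A.
Offset 8: leading byte 0xF0 = 11110000 → 4-byte char #4 = F0 90 8C 8D.
Offset 12: leading byte 0xF2 = 11110010 → 4-byte char #5 = F2 BB 99 86.
Offset 16: leading byte 0xF1 = 11110001 → 4-byte char #6 = F1 82 BA B3.
Offset 20: leading byte 0xF0 = 11110000 → 4-byte char #7 = F0 9C B3 AF.
Leading byte 0xF0 = 11110000 matches 11110xxx → 4-byte sequence.
Byte 1: 0xF0 = 11110000, payload 000 (3 bits).
Byte 2: 0x9C = 10011100 (10xxxxxx ✓), payload 011100.
Byte 3: 0xB3 = 10110011 (10xxxxxx ✓), payload 110011.
Byte 4: 0xAF = 10101111 (10xxxxxx ✓), payload 101111.
Concatenate: 000011100110011101111 = 0x1CCEF (21 bits → U+1CCEF).

U+1CCEF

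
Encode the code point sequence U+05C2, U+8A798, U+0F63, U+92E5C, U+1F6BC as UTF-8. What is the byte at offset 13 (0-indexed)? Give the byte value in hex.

0xF0

U+05C2 → 2-byte form D7 82 at offsets 0–1.
U+8A798 → 4-byte form F2 8A 9E 98 at offsets 2–5.
U+0F63 → 3-byte form E0 BD A3 at offsets 6–8.
U+92E5C → 4-byte form F2 92 B9 9C at offsets 9–12.
U+1F6BC → 4-byte form F0 9F 9A BC at offsets 13–16.
Offset 13 falls in char 5's range; it's byte 1 of F0 9F 9A BC = 0xF0.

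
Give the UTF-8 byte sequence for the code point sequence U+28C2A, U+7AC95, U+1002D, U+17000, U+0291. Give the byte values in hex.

F0 A8 B0 AA F1 BA B2 95 F0 90 80 AD F0 97 80 80 CA 91

U+28C2A: 4-byte form → F0 A8 B0 AA.
U+7AC95: 4-byte form → F1 BA B2 95.
U+1002D: 4-byte form → F0 90 80 AD.
U+17000: 4-byte form → F0 97 80 80.
U+0291: 2-byte form → CA 91.
Concatenated (18 bytes): F0 A8 B0 AA F1 BA B2 95 F0 90 80 AD F0 97 80 80 CA 91.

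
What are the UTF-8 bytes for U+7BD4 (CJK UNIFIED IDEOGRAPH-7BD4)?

U+7BD4 = 0x7BD4 = 31700 decimal. In range U+0800–U+FFFF → 3-byte form: 1110xxxx 10xxxxxx 10xxxxxx.
Binary (16 bits): 0111101111010100.
Split 4+6+6: 0111 | 101111 | 010100.
Byte 1: 11100111 = 0xE7.
Byte 2: 10101111 = 0xAF.
Byte 3: 10010100 = 0x94.

E7 AF 94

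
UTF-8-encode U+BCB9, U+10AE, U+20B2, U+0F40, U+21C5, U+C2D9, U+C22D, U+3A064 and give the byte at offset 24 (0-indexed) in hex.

0xA4

U+BCB9 → 3-byte form EB B2 B9 at offsets 0–2.
U+10AE → 3-byte form E1 82 AE at offsets 3–5.
U+20B2 → 3-byte form E2 82 B2 at offsets 6–8.
U+0F40 → 3-byte form E0 BD 80 at offsets 9–11.
U+21C5 → 3-byte form E2 87 85 at offsets 12–14.
U+C2D9 → 3-byte form EC 8B 99 at offsets 15–17.
U+C22D → 3-byte form EC 88 AD at offsets 18–20.
U+3A064 → 4-byte form F0 BA 81 A4 at offsets 21–24.
Offset 24 falls in char 8's range; it's byte 4 of F0 BA 81 A4 = 0xA4.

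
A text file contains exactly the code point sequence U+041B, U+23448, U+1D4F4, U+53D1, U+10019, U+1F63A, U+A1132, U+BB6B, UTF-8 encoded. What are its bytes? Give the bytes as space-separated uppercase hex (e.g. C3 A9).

D0 9B F0 A3 91 88 F0 9D 93 B4 E5 8F 91 F0 90 80 99 F0 9F 98 BA F2 A1 84 B2 EB AD AB

U+041B: 2-byte form → D0 9B.
U+23448: 4-byte form → F0 A3 91 88.
U+1D4F4: 4-byte form → F0 9D 93 B4.
U+53D1: 3-byte form → E5 8F 91.
U+10019: 4-byte form → F0 90 80 99.
U+1F63A: 4-byte form → F0 9F 98 BA.
U+A1132: 4-byte form → F2 A1 84 B2.
U+BB6B: 3-byte form → EB AD AB.
Concatenated (28 bytes): D0 9B F0 A3 91 88 F0 9D 93 B4 E5 8F 91 F0 90 80 99 F0 9F 98 BA F2 A1 84 B2 EB AD AB.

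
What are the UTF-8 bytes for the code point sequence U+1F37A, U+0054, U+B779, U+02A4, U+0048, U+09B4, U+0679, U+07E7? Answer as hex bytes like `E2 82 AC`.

U+1F37A: 4-byte form → F0 9F 8D BA.
U+0054: 1-byte form → 54.
U+B779: 3-byte form → EB 9D B9.
U+02A4: 2-byte form → CA A4.
U+0048: 1-byte form → 48.
U+09B4: 3-byte form → E0 A6 B4.
U+0679: 2-byte form → D9 B9.
U+07E7: 2-byte form → DF A7.
Concatenated (18 bytes): F0 9F 8D BA 54 EB 9D B9 CA A4 48 E0 A6 B4 D9 B9 DF A7.

F0 9F 8D BA 54 EB 9D B9 CA A4 48 E0 A6 B4 D9 B9 DF A7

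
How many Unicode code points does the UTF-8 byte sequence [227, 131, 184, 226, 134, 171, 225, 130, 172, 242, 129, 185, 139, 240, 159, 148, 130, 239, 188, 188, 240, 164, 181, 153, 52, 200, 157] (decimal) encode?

9

Byte at offset 0: 0xE3 = 11100011 → 3-byte char (#1). Advance 3.
Byte at offset 3: 0xE2 = 11100010 → 3-byte char (#2). Advance 3.
Byte at offset 6: 0xE1 = 11100001 → 3-byte char (#3). Advance 3.
Byte at offset 9: 0xF2 = 11110010 → 4-byte char (#4). Advance 4.
Byte at offset 13: 0xF0 = 11110000 → 4-byte char (#5). Advance 4.
Byte at offset 17: 0xEF = 11101111 → 3-byte char (#6). Advance 3.
Byte at offset 20: 0xF0 = 11110000 → 4-byte char (#7). Advance 4.
Byte at offset 24: 0x34 = 00110100 → 1-byte char (#8). Advance 1.
Byte at offset 25: 0xC8 = 11001000 → 2-byte char (#9). Advance 2.
Reached end at offset 27 after 9 code points.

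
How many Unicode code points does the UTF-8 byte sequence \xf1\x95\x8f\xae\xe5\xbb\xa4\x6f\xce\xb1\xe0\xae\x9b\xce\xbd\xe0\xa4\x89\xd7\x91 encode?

Byte at offset 0: 0xF1 = 11110001 → 4-byte char (#1). Advance 4.
Byte at offset 4: 0xE5 = 11100101 → 3-byte char (#2). Advance 3.
Byte at offset 7: 0x6F = 01101111 → 1-byte char (#3). Advance 1.
Byte at offset 8: 0xCE = 11001110 → 2-byte char (#4). Advance 2.
Byte at offset 10: 0xE0 = 11100000 → 3-byte char (#5). Advance 3.
Byte at offset 13: 0xCE = 11001110 → 2-byte char (#6). Advance 2.
Byte at offset 15: 0xE0 = 11100000 → 3-byte char (#7). Advance 3.
Byte at offset 18: 0xD7 = 11010111 → 2-byte char (#8). Advance 2.
Reached end at offset 20 after 8 code points.

8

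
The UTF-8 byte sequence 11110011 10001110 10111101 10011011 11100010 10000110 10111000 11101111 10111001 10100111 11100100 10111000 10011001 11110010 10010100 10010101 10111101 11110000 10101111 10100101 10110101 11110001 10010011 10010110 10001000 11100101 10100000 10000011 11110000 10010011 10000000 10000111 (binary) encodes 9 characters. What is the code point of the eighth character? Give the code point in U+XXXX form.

U+5803

Offset 0: leading byte 0xF3 = 11110011 → 4-byte char #1 = F3 8E BD 9B.
Offset 4: leading byte 0xE2 = 11100010 → 3-byte char #2 = E2 86 B8.
Offset 7: leading byte 0xEF = 11101111 → 3-byte char #3 = EF B9 A7.
Offset 10: leading byte 0xE4 = 11100100 → 3-byte char #4 = E4 B8 99.
Offset 13: leading byte 0xF2 = 11110010 → 4-byte char #5 = F2 94 95 BD.
Offset 17: leading byte 0xF0 = 11110000 → 4-byte char #6 = F0 AF A5 B5.
Offset 21: leading byte 0xF1 = 11110001 → 4-byte char #7 = F1 93 96 88.
Offset 25: leading byte 0xE5 = 11100101 → 3-byte char #8 = E5 A0 83.
Leading byte 0xE5 = 11100101 matches 1110xxxx → 3-byte sequence.
Byte 1: 0xE5 = 11100101, payload 0101 (4 bits).
Byte 2: 0xA0 = 10100000 (10xxxxxx ✓), payload 100000.
Byte 3: 0x83 = 10000011 (10xxxxxx ✓), payload 000011.
Concatenate: 0101100000000011 = 0x5803 (16 bits → U+5803).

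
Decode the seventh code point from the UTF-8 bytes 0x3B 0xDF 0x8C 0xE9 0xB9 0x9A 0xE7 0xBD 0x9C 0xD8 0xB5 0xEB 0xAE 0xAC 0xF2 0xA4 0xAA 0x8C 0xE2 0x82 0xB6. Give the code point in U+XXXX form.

U+A4A8C

Offset 0: leading byte 0x3B = 00111011 → 1-byte char #1 = 3B.
Offset 1: leading byte 0xDF = 11011111 → 2-byte char #2 = DF 8C.
Offset 3: leading byte 0xE9 = 11101001 → 3-byte char #3 = E9 B9 9A.
Offset 6: leading byte 0xE7 = 11100111 → 3-byte char #4 = E7 BD 9C.
Offset 9: leading byte 0xD8 = 11011000 → 2-byte char #5 = D8 B5.
Offset 11: leading byte 0xEB = 11101011 → 3-byte char #6 = EB AE AC.
Offset 14: leading byte 0xF2 = 11110010 → 4-byte char #7 = F2 A4 AA 8C.
Leading byte 0xF2 = 11110010 matches 11110xxx → 4-byte sequence.
Byte 1: 0xF2 = 11110010, payload 010 (3 bits).
Byte 2: 0xA4 = 10100100 (10xxxxxx ✓), payload 100100.
Byte 3: 0xAA = 10101010 (10xxxxxx ✓), payload 101010.
Byte 4: 0x8C = 10001100 (10xxxxxx ✓), payload 001100.
Concatenate: 010100100101010001100 = 0xA4A8C (21 bits → U+A4A8C).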